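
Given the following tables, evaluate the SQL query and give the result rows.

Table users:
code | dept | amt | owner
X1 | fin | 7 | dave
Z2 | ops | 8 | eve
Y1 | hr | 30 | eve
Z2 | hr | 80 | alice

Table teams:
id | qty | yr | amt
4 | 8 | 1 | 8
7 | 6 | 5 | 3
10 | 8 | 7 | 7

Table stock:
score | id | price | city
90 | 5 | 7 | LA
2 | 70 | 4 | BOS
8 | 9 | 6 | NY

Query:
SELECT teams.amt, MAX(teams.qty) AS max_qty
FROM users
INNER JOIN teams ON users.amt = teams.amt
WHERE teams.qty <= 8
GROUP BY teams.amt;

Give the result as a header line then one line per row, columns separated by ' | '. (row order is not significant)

== RESULT ==
teams.amt | max_qty
7 | 8
8 | 8

Derivation:
After JOIN teams (2 rows):
users.code | users.dept | users.amt | users.owner | teams.id | teams.qty | teams.yr | teams.amt
X1 | fin | 7 | dave | 10 | 8 | 7 | 7
Z2 | ops | 8 | eve | 4 | 8 | 1 | 8
After WHERE (2 rows):
users.code | users.dept | users.amt | users.owner | teams.id | teams.qty | teams.yr | teams.amt
X1 | fin | 7 | dave | 10 | 8 | 7 | 7
Z2 | ops | 8 | eve | 4 | 8 | 1 | 8
After GROUP BY (2 rows):
teams.amt | max_qty
7 | 8
8 | 8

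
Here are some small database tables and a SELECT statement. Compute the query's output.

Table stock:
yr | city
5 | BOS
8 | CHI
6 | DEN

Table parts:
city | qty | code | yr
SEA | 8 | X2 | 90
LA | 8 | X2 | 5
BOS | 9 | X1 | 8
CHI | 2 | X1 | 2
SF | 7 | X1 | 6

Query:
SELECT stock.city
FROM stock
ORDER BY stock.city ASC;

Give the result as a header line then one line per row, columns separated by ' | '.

After SELECT (3 rows):
stock.city
BOS
CHI
DEN
After ORDER BY (3 rows):
stock.city
BOS
CHI
DEN

== RESULT ==
stock.city
BOS
CHI
DEN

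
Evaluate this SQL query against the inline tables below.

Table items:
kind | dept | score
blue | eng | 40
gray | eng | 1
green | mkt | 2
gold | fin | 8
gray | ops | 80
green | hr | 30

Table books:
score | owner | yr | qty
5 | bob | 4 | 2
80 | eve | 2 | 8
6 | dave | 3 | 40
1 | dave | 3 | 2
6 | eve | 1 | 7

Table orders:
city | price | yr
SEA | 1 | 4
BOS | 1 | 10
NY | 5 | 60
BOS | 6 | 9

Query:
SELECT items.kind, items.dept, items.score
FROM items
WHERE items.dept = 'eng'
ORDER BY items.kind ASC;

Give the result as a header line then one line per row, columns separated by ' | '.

== RESULT ==
items.kind | items.dept | items.score
blue | eng | 40
gray | eng | 1

Derivation:
After WHERE (2 rows):
items.kind | items.dept | items.score
blue | eng | 40
gray | eng | 1
After SELECT (2 rows):
items.kind | items.dept | items.score
blue | eng | 40
gray | eng | 1
After ORDER BY (2 rows):
items.kind | items.dept | items.score
blue | eng | 40
gray | eng | 1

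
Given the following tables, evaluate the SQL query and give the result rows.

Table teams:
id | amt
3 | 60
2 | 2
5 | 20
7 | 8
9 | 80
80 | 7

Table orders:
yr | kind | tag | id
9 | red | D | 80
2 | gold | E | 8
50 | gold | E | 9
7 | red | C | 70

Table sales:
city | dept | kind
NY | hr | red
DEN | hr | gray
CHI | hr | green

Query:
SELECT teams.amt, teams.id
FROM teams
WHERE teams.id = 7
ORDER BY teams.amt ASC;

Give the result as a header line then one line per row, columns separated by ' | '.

== RESULT ==
teams.amt | teams.id
8 | 7

Derivation:
After WHERE (1 rows):
teams.id | teams.amt
7 | 8
After SELECT (1 rows):
teams.amt | teams.id
8 | 7
After ORDER BY (1 rows):
teams.amt | teams.id
8 | 7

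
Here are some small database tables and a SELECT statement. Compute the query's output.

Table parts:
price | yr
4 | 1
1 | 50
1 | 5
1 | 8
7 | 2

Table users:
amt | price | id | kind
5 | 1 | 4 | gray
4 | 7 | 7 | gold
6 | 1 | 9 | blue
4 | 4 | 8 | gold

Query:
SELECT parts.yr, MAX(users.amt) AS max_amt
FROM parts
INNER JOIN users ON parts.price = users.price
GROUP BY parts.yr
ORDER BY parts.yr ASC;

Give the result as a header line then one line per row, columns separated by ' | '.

After JOIN users (8 rows):
parts.price | parts.yr | users.amt | users.price | users.id | users.kind
4 | 1 | 4 | 4 | 8 | gold
1 | 50 | 5 | 1 | 4 | gray
1 | 50 | 6 | 1 | 9 | blue
1 | 5 | 5 | 1 | 4 | gray
1 | 5 | 6 | 1 | 9 | blue
1 | 8 | 5 | 1 | 4 | gray
1 | 8 | 6 | 1 | 9 | blue
7 | 2 | 4 | 7 | 7 | gold
After GROUP BY (5 rows):
parts.yr | max_amt
1 | 4
50 | 6
5 | 6
8 | 6
2 | 4
After ORDER BY (5 rows):
parts.yr | max_amt
1 | 4
2 | 4
5 | 6
8 | 6
50 | 6

== RESULT ==
parts.yr | max_amt
1 | 4
2 | 4
5 | 6
8 | 6
50 | 6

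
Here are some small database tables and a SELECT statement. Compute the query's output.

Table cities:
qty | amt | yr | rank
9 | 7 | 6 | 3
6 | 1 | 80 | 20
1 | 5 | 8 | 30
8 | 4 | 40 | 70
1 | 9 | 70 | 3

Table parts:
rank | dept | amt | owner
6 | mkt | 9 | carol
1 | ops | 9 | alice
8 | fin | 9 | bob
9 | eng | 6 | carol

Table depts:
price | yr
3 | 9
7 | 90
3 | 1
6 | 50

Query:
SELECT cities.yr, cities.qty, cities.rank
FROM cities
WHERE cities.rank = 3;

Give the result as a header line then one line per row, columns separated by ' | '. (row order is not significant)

After WHERE (2 rows):
cities.qty | cities.amt | cities.yr | cities.rank
9 | 7 | 6 | 3
1 | 9 | 70 | 3
After SELECT (2 rows):
cities.yr | cities.qty | cities.rank
6 | 9 | 3
70 | 1 | 3

== RESULT ==
cities.yr | cities.qty | cities.rank
6 | 9 | 3
70 | 1 | 3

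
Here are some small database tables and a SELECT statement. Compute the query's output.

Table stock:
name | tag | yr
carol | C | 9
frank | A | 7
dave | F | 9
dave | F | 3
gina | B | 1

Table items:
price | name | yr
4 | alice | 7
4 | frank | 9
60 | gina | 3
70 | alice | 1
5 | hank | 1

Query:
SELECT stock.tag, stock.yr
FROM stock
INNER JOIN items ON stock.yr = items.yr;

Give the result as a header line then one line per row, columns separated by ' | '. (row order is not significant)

== RESULT ==
stock.tag | stock.yr
C | 9
A | 7
F | 9
F | 3
B | 1
B | 1

Derivation:
After JOIN items (6 rows):
stock.name | stock.tag | stock.yr | items.price | items.name | items.yr
carol | C | 9 | 4 | frank | 9
frank | A | 7 | 4 | alice | 7
dave | F | 9 | 4 | frank | 9
dave | F | 3 | 60 | gina | 3
gina | B | 1 | 70 | alice | 1
gina | B | 1 | 5 | hank | 1
After SELECT (6 rows):
stock.tag | stock.yr
C | 9
A | 7
F | 9
F | 3
B | 1
B | 1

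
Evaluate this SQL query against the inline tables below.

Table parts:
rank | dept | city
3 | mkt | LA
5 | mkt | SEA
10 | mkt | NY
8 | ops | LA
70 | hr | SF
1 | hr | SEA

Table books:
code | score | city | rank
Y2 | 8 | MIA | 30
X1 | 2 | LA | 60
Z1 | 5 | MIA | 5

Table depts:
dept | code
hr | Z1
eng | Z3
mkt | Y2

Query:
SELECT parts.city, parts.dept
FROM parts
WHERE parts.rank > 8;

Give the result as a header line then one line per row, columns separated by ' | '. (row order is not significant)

== RESULT ==
parts.city | parts.dept
NY | mkt
SF | hr

Derivation:
After WHERE (2 rows):
parts.rank | parts.dept | parts.city
10 | mkt | NY
70 | hr | SF
After SELECT (2 rows):
parts.city | parts.dept
NY | mkt
SF | hr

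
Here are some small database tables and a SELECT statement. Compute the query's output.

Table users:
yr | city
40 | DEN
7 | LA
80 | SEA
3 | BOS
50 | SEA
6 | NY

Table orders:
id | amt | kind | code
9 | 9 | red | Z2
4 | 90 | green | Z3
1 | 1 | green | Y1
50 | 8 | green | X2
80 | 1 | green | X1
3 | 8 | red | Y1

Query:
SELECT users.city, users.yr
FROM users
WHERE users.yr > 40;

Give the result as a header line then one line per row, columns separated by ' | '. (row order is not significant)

== RESULT ==
users.city | users.yr
SEA | 80
SEA | 50

Derivation:
After WHERE (2 rows):
users.yr | users.city
80 | SEA
50 | SEA
After SELECT (2 rows):
users.city | users.yr
SEA | 80
SEA | 50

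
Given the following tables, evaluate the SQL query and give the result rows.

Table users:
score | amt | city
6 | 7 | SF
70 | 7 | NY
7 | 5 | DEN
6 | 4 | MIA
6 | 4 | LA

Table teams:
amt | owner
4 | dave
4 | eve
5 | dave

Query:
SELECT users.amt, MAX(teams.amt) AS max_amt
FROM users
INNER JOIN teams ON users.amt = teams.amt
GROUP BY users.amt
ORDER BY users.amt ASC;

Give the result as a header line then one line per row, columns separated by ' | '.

After JOIN teams (5 rows):
users.score | users.amt | users.city | teams.amt | teams.owner
7 | 5 | DEN | 5 | dave
6 | 4 | MIA | 4 | dave
6 | 4 | MIA | 4 | eve
6 | 4 | LA | 4 | dave
6 | 4 | LA | 4 | eve
After GROUP BY (2 rows):
users.amt | max_amt
5 | 5
4 | 4
After ORDER BY (2 rows):
users.amt | max_amt
4 | 4
5 | 5

== RESULT ==
users.amt | max_amt
4 | 4
5 | 5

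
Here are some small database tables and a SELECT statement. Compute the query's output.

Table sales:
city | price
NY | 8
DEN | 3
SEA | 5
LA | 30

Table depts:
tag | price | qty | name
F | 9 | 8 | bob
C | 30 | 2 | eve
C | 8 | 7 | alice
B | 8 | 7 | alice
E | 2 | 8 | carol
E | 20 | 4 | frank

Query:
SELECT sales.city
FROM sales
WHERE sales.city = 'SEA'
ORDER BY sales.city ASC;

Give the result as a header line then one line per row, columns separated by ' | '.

After WHERE (1 rows):
sales.city | sales.price
SEA | 5
After SELECT (1 rows):
sales.city
SEA
After ORDER BY (1 rows):
sales.city
SEA

== RESULT ==
sales.city
SEA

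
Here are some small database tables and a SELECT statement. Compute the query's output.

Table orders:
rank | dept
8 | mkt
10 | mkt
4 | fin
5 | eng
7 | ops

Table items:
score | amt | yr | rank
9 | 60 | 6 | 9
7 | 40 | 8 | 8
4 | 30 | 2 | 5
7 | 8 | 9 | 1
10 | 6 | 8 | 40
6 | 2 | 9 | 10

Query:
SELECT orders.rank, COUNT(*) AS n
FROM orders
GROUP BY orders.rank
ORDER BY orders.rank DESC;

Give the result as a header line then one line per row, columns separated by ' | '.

After GROUP BY (5 rows):
orders.rank | n
8 | 1
10 | 1
4 | 1
5 | 1
7 | 1
After ORDER BY (5 rows):
orders.rank | n
10 | 1
8 | 1
7 | 1
5 | 1
4 | 1

== RESULT ==
orders.rank | n
10 | 1
8 | 1
7 | 1
5 | 1
4 | 1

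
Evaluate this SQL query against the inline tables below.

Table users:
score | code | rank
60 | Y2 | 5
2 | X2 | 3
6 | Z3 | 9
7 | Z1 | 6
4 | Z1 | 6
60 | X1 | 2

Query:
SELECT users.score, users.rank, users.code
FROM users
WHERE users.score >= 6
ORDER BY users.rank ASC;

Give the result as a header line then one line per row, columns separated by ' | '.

After WHERE (4 rows):
users.score | users.code | users.rank
60 | Y2 | 5
6 | Z3 | 9
7 | Z1 | 6
60 | X1 | 2
After SELECT (4 rows):
users.score | users.rank | users.code
60 | 5 | Y2
6 | 9 | Z3
7 | 6 | Z1
60 | 2 | X1
After ORDER BY (4 rows):
users.score | users.rank | users.code
60 | 2 | X1
60 | 5 | Y2
7 | 6 | Z1
6 | 9 | Z3

== RESULT ==
users.score | users.rank | users.code
60 | 2 | X1
60 | 5 | Y2
7 | 6 | Z1
6 | 9 | Z3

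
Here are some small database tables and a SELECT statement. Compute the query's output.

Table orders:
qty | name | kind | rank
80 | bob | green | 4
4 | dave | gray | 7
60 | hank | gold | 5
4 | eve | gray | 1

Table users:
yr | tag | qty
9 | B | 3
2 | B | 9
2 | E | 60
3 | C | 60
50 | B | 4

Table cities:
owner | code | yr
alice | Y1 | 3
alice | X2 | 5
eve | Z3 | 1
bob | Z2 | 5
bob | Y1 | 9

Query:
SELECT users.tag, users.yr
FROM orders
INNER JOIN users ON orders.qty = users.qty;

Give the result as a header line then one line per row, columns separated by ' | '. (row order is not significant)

After JOIN users (4 rows):
orders.qty | orders.name | orders.kind | orders.rank | users.yr | users.tag | users.qty
4 | dave | gray | 7 | 50 | B | 4
60 | hank | gold | 5 | 2 | E | 60
60 | hank | gold | 5 | 3 | C | 60
4 | eve | gray | 1 | 50 | B | 4
After SELECT (4 rows):
users.tag | users.yr
B | 50
E | 2
C | 3
B | 50

== RESULT ==
users.tag | users.yr
B | 50
E | 2
C | 3
B | 50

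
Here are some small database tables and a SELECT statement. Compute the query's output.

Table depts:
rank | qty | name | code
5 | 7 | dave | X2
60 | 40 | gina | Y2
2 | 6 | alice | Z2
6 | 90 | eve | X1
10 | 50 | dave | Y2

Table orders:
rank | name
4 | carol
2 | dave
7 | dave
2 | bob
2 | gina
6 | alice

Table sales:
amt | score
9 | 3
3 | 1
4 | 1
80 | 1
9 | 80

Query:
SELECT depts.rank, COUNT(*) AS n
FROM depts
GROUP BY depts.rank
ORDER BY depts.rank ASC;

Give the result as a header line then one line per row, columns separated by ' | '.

After GROUP BY (5 rows):
depts.rank | n
5 | 1
60 | 1
2 | 1
6 | 1
10 | 1
After ORDER BY (5 rows):
depts.rank | n
2 | 1
5 | 1
6 | 1
10 | 1
60 | 1

== RESULT ==
depts.rank | n
2 | 1
5 | 1
6 | 1
10 | 1
60 | 1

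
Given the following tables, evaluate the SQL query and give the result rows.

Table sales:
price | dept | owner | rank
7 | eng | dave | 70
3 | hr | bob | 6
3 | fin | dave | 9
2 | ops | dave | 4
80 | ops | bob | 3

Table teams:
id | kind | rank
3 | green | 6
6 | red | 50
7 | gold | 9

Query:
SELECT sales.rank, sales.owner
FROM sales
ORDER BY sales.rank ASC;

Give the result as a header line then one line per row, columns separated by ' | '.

After SELECT (5 rows):
sales.rank | sales.owner
70 | dave
6 | bob
9 | dave
4 | dave
3 | bob
After ORDER BY (5 rows):
sales.rank | sales.owner
3 | bob
4 | dave
6 | bob
9 | dave
70 | dave

== RESULT ==
sales.rank | sales.owner
3 | bob
4 | dave
6 | bob
9 | dave
70 | dave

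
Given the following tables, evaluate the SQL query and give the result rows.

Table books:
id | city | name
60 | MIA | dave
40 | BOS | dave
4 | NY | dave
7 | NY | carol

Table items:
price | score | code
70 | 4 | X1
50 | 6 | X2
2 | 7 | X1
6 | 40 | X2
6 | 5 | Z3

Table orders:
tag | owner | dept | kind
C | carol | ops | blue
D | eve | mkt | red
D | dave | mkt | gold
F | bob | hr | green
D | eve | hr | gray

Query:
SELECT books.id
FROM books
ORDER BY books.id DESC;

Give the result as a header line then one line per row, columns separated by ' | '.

== RESULT ==
books.id
60
40
7
4

Derivation:
After SELECT (4 rows):
books.id
60
40
4
7
After ORDER BY (4 rows):
books.id
60
40
7
4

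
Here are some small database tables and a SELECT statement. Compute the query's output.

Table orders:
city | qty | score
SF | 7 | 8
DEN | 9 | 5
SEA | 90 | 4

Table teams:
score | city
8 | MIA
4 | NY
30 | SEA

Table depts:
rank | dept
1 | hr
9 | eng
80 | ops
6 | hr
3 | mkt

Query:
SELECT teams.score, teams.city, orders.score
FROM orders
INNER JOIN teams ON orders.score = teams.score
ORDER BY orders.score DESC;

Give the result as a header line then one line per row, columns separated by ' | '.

== RESULT ==
teams.score | teams.city | orders.score
8 | MIA | 8
4 | NY | 4

Derivation:
After JOIN teams (2 rows):
orders.city | orders.qty | orders.score | teams.score | teams.city
SF | 7 | 8 | 8 | MIA
SEA | 90 | 4 | 4 | NY
After SELECT (2 rows):
teams.score | teams.city | orders.score
8 | MIA | 8
4 | NY | 4
After ORDER BY (2 rows):
teams.score | teams.city | orders.score
8 | MIA | 8
4 | NY | 4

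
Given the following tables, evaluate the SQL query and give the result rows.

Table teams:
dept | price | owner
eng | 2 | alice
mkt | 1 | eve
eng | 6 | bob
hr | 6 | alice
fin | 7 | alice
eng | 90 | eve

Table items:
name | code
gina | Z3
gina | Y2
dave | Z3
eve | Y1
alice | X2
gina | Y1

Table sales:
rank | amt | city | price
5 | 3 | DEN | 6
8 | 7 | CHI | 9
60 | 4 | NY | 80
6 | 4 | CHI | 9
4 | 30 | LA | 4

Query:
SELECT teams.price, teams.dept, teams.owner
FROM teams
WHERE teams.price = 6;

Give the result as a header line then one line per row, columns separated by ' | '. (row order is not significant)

After WHERE (2 rows):
teams.dept | teams.price | teams.owner
eng | 6 | bob
hr | 6 | alice
After SELECT (2 rows):
teams.price | teams.dept | teams.owner
6 | eng | bob
6 | hr | alice

== RESULT ==
teams.price | teams.dept | teams.owner
6 | eng | bob
6 | hr | alice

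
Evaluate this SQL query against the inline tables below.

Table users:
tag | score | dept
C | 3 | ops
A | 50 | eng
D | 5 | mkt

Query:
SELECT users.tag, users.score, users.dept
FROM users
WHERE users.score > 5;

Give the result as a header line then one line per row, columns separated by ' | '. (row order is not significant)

== RESULT ==
users.tag | users.score | users.dept
A | 50 | eng

Derivation:
After WHERE (1 rows):
users.tag | users.score | users.dept
A | 50 | eng
After SELECT (1 rows):
users.tag | users.score | users.dept
A | 50 | eng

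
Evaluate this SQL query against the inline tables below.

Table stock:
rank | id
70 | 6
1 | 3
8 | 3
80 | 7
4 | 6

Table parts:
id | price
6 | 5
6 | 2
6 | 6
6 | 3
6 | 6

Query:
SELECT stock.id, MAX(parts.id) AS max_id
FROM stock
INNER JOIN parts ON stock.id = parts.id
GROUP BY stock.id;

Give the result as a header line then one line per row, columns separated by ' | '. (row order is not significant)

== RESULT ==
stock.id | max_id
6 | 6

Derivation:
After JOIN parts (10 rows):
stock.rank | stock.id | parts.id | parts.price
70 | 6 | 6 | 5
70 | 6 | 6 | 2
70 | 6 | 6 | 6
70 | 6 | 6 | 3
70 | 6 | 6 | 6
4 | 6 | 6 | 5
4 | 6 | 6 | 2
4 | 6 | 6 | 6
4 | 6 | 6 | 3
4 | 6 | 6 | 6
After GROUP BY (1 rows):
stock.id | max_id
6 | 6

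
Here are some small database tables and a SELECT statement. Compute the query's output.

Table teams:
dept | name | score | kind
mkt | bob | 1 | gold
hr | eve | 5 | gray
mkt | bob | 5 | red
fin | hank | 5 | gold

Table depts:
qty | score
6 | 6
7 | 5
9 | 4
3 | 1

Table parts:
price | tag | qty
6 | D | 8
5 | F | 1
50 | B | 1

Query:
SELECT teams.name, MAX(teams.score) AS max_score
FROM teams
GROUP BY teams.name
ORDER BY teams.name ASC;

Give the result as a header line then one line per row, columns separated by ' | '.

== RESULT ==
teams.name | max_score
bob | 5
eve | 5
hank | 5

Derivation:
After GROUP BY (3 rows):
teams.name | max_score
bob | 5
eve | 5
hank | 5
After ORDER BY (3 rows):
teams.name | max_score
bob | 5
eve | 5
hank | 5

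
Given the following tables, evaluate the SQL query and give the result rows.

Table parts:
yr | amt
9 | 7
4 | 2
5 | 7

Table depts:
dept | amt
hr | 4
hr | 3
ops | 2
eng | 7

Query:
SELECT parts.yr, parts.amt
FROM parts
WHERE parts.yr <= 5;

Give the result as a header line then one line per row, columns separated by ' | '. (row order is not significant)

After WHERE (2 rows):
parts.yr | parts.amt
4 | 2
5 | 7
After SELECT (2 rows):
parts.yr | parts.amt
4 | 2
5 | 7

== RESULT ==
parts.yr | parts.amt
4 | 2
5 | 7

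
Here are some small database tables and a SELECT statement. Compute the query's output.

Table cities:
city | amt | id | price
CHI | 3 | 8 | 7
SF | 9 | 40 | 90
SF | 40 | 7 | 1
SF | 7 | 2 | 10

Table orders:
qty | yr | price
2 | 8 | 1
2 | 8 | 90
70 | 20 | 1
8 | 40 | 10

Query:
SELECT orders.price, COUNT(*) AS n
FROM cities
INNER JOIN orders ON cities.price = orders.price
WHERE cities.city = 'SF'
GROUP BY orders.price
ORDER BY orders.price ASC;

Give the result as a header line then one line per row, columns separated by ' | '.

After JOIN orders (4 rows):
cities.city | cities.amt | cities.id | cities.price | orders.qty | orders.yr | orders.price
SF | 9 | 40 | 90 | 2 | 8 | 90
SF | 40 | 7 | 1 | 2 | 8 | 1
SF | 40 | 7 | 1 | 70 | 20 | 1
SF | 7 | 2 | 10 | 8 | 40 | 10
After WHERE (4 rows):
cities.city | cities.amt | cities.id | cities.price | orders.qty | orders.yr | orders.price
SF | 9 | 40 | 90 | 2 | 8 | 90
SF | 40 | 7 | 1 | 2 | 8 | 1
SF | 40 | 7 | 1 | 70 | 20 | 1
SF | 7 | 2 | 10 | 8 | 40 | 10
After GROUP BY (3 rows):
orders.price | n
90 | 1
1 | 2
10 | 1
After ORDER BY (3 rows):
orders.price | n
1 | 2
10 | 1
90 | 1

== RESULT ==
orders.price | n
1 | 2
10 | 1
90 | 1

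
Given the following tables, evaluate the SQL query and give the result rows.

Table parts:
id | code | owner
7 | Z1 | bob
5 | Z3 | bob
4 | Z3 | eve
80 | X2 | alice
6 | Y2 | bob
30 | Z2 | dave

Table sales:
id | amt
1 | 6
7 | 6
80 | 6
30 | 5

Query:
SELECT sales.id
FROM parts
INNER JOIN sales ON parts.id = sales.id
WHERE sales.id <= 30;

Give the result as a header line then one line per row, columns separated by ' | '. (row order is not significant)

After JOIN sales (3 rows):
parts.id | parts.code | parts.owner | sales.id | sales.amt
7 | Z1 | bob | 7 | 6
80 | X2 | alice | 80 | 6
30 | Z2 | dave | 30 | 5
After WHERE (2 rows):
parts.id | parts.code | parts.owner | sales.id | sales.amt
7 | Z1 | bob | 7 | 6
30 | Z2 | dave | 30 | 5
After SELECT (2 rows):
sales.id
7
30

== RESULT ==
sales.id
7
30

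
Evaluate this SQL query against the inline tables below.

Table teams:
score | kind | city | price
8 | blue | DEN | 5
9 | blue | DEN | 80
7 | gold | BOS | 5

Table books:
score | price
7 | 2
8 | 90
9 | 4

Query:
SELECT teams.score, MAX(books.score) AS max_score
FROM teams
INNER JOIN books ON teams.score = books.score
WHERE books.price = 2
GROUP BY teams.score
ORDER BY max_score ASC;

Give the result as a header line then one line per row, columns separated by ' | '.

After JOIN books (3 rows):
teams.score | teams.kind | teams.city | teams.price | books.score | books.price
8 | blue | DEN | 5 | 8 | 90
9 | blue | DEN | 80 | 9 | 4
7 | gold | BOS | 5 | 7 | 2
After WHERE (1 rows):
teams.score | teams.kind | teams.city | teams.price | books.score | books.price
7 | gold | BOS | 5 | 7 | 2
After GROUP BY (1 rows):
teams.score | max_score
7 | 7
After ORDER BY (1 rows):
teams.score | max_score
7 | 7

== RESULT ==
teams.score | max_score
7 | 7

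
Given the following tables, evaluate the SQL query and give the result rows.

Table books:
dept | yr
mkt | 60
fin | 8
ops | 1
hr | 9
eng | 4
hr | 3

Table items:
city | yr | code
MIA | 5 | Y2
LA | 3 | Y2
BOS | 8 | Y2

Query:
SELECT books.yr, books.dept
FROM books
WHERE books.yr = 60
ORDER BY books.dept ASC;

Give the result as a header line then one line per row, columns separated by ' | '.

After WHERE (1 rows):
books.dept | books.yr
mkt | 60
After SELECT (1 rows):
books.yr | books.dept
60 | mkt
After ORDER BY (1 rows):
books.yr | books.dept
60 | mkt

== RESULT ==
books.yr | books.dept
60 | mkt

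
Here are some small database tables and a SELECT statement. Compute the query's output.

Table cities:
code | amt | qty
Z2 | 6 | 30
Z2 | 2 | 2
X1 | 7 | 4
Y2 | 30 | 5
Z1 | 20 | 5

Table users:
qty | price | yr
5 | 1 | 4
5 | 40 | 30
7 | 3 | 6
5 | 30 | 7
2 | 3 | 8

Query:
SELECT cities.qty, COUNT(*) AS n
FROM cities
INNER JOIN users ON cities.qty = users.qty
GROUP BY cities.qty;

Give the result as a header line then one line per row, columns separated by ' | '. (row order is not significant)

After JOIN users (7 rows):
cities.code | cities.amt | cities.qty | users.qty | users.price | users.yr
Z2 | 2 | 2 | 2 | 3 | 8
Y2 | 30 | 5 | 5 | 1 | 4
Y2 | 30 | 5 | 5 | 40 | 30
Y2 | 30 | 5 | 5 | 30 | 7
Z1 | 20 | 5 | 5 | 1 | 4
Z1 | 20 | 5 | 5 | 40 | 30
Z1 | 20 | 5 | 5 | 30 | 7
After GROUP BY (2 rows):
cities.qty | n
2 | 1
5 | 6

== RESULT ==
cities.qty | n
2 | 1
5 | 6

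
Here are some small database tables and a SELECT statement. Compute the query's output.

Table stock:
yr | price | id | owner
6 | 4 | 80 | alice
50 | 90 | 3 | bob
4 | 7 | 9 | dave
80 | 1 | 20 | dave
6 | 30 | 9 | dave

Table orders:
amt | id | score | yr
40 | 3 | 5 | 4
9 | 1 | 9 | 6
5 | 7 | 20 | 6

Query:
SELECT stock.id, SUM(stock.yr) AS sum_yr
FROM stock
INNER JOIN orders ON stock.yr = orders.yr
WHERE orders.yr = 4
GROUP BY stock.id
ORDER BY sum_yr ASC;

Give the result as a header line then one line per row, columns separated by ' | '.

After JOIN orders (5 rows):
stock.yr | stock.price | stock.id | stock.owner | orders.amt | orders.id | orders.score | orders.yr
6 | 4 | 80 | alice | 9 | 1 | 9 | 6
6 | 4 | 80 | alice | 5 | 7 | 20 | 6
4 | 7 | 9 | dave | 40 | 3 | 5 | 4
6 | 30 | 9 | dave | 9 | 1 | 9 | 6
6 | 30 | 9 | dave | 5 | 7 | 20 | 6
After WHERE (1 rows):
stock.yr | stock.price | stock.id | stock.owner | orders.amt | orders.id | orders.score | orders.yr
4 | 7 | 9 | dave | 40 | 3 | 5 | 4
After GROUP BY (1 rows):
stock.id | sum_yr
9 | 4
After ORDER BY (1 rows):
stock.id | sum_yr
9 | 4

== RESULT ==
stock.id | sum_yr
9 | 4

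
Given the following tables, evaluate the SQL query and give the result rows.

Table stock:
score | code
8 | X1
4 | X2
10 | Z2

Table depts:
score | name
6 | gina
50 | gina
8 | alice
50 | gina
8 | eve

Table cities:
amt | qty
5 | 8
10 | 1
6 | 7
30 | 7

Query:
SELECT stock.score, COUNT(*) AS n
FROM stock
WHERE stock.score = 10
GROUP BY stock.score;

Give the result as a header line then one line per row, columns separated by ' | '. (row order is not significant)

After WHERE (1 rows):
stock.score | stock.code
10 | Z2
After GROUP BY (1 rows):
stock.score | n
10 | 1

== RESULT ==
stock.score | n
10 | 1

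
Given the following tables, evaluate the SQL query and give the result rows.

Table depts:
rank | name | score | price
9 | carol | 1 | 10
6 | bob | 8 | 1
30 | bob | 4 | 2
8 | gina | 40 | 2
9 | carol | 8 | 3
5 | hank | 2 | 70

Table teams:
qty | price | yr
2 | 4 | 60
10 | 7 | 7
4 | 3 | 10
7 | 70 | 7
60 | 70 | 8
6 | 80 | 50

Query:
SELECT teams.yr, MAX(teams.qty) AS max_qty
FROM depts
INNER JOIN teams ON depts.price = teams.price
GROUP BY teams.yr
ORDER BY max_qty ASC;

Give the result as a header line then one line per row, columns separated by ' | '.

After JOIN teams (3 rows):
depts.rank | depts.name | depts.score | depts.price | teams.qty | teams.price | teams.yr
9 | carol | 8 | 3 | 4 | 3 | 10
5 | hank | 2 | 70 | 7 | 70 | 7
5 | hank | 2 | 70 | 60 | 70 | 8
After GROUP BY (3 rows):
teams.yr | max_qty
10 | 4
7 | 7
8 | 60
After ORDER BY (3 rows):
teams.yr | max_qty
10 | 4
7 | 7
8 | 60

== RESULT ==
teams.yr | max_qty
10 | 4
7 | 7
8 | 60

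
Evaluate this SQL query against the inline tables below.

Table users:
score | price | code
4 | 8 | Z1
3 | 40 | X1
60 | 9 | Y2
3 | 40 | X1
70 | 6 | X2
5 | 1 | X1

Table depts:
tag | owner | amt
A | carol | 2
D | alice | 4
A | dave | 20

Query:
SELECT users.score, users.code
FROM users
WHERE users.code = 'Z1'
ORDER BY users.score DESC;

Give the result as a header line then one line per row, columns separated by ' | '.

After WHERE (1 rows):
users.score | users.price | users.code
4 | 8 | Z1
After SELECT (1 rows):
users.score | users.code
4 | Z1
After ORDER BY (1 rows):
users.score | users.code
4 | Z1

== RESULT ==
users.score | users.code
4 | Z1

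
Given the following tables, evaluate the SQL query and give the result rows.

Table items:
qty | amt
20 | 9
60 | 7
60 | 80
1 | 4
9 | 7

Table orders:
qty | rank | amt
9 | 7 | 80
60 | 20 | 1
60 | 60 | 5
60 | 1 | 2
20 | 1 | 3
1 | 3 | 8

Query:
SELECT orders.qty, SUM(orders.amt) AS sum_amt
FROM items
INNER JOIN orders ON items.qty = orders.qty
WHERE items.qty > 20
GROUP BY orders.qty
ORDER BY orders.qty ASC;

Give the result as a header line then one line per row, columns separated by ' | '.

After JOIN orders (9 rows):
items.qty | items.amt | orders.qty | orders.rank | orders.amt
20 | 9 | 20 | 1 | 3
60 | 7 | 60 | 20 | 1
60 | 7 | 60 | 60 | 5
60 | 7 | 60 | 1 | 2
60 | 80 | 60 | 20 | 1
60 | 80 | 60 | 60 | 5
60 | 80 | 60 | 1 | 2
1 | 4 | 1 | 3 | 8
9 | 7 | 9 | 7 | 80
After WHERE (6 rows):
items.qty | items.amt | orders.qty | orders.rank | orders.amt
60 | 7 | 60 | 20 | 1
60 | 7 | 60 | 60 | 5
60 | 7 | 60 | 1 | 2
60 | 80 | 60 | 20 | 1
60 | 80 | 60 | 60 | 5
60 | 80 | 60 | 1 | 2
After GROUP BY (1 rows):
orders.qty | sum_amt
60 | 16
After ORDER BY (1 rows):
orders.qty | sum_amt
60 | 16

== RESULT ==
orders.qty | sum_amt
60 | 16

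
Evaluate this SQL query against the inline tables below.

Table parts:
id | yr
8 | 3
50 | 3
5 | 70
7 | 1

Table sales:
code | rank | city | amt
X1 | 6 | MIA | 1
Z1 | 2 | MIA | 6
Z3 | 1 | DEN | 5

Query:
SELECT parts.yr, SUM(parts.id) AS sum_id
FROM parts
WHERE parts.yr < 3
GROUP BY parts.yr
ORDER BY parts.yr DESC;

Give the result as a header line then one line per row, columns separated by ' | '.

After WHERE (1 rows):
parts.id | parts.yr
7 | 1
After GROUP BY (1 rows):
parts.yr | sum_id
1 | 7
After ORDER BY (1 rows):
parts.yr | sum_id
1 | 7

== RESULT ==
parts.yr | sum_id
1 | 7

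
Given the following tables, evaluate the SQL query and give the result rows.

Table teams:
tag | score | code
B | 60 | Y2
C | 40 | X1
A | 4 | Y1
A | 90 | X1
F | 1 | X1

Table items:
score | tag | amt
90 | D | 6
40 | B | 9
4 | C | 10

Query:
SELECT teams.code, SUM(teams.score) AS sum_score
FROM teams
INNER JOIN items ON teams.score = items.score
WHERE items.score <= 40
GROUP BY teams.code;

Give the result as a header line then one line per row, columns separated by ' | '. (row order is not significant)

== RESULT ==
teams.code | sum_score
X1 | 40
Y1 | 4

Derivation:
After JOIN items (3 rows):
teams.tag | teams.score | teams.code | items.score | items.tag | items.amt
C | 40 | X1 | 40 | B | 9
A | 4 | Y1 | 4 | C | 10
A | 90 | X1 | 90 | D | 6
After WHERE (2 rows):
teams.tag | teams.score | teams.code | items.score | items.tag | items.amt
C | 40 | X1 | 40 | B | 9
A | 4 | Y1 | 4 | C | 10
After GROUP BY (2 rows):
teams.code | sum_score
X1 | 40
Y1 | 4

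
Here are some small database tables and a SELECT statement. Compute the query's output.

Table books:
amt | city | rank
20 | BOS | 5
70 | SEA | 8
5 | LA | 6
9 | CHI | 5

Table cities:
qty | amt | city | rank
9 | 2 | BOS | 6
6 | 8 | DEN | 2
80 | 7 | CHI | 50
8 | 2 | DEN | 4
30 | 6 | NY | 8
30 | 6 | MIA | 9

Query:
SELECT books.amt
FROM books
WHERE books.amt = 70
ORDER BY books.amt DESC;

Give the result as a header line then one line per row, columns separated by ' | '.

== RESULT ==
books.amt
70

Derivation:
After WHERE (1 rows):
books.amt | books.city | books.rank
70 | SEA | 8
After SELECT (1 rows):
books.amt
70
After ORDER BY (1 rows):
books.amt
70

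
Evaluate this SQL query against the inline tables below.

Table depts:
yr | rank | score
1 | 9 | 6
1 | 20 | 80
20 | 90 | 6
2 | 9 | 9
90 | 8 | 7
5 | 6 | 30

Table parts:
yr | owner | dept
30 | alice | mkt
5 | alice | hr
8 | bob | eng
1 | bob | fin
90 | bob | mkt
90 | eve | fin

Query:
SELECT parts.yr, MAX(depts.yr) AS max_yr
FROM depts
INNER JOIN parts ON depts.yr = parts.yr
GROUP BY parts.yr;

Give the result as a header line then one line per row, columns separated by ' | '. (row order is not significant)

After JOIN parts (5 rows):
depts.yr | depts.rank | depts.score | parts.yr | parts.owner | parts.dept
1 | 9 | 6 | 1 | bob | fin
1 | 20 | 80 | 1 | bob | fin
90 | 8 | 7 | 90 | bob | mkt
90 | 8 | 7 | 90 | eve | fin
5 | 6 | 30 | 5 | alice | hr
After GROUP BY (3 rows):
parts.yr | max_yr
1 | 1
90 | 90
5 | 5

== RESULT ==
parts.yr | max_yr
1 | 1
90 | 90
5 | 5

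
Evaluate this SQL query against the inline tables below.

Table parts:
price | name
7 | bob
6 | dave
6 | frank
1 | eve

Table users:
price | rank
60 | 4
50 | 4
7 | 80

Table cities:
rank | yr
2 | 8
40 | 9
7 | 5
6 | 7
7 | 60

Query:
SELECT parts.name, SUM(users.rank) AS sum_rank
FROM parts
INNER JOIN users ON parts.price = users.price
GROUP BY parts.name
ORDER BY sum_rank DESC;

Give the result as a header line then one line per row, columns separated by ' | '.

After JOIN users (1 rows):
parts.price | parts.name | users.price | users.rank
7 | bob | 7 | 80
After GROUP BY (1 rows):
parts.name | sum_rank
bob | 80
After ORDER BY (1 rows):
parts.name | sum_rank
bob | 80

== RESULT ==
parts.name | sum_rank
bob | 80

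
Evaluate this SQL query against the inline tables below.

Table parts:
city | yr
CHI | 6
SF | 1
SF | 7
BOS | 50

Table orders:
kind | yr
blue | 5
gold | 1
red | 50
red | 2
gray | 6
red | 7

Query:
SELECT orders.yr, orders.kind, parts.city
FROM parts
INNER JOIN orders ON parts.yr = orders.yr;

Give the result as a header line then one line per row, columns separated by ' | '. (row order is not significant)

After JOIN orders (4 rows):
parts.city | parts.yr | orders.kind | orders.yr
CHI | 6 | gray | 6
SF | 1 | gold | 1
SF | 7 | red | 7
BOS | 50 | red | 50
After SELECT (4 rows):
orders.yr | orders.kind | parts.city
6 | gray | CHI
1 | gold | SF
7 | red | SF
50 | red | BOS

== RESULT ==
orders.yr | orders.kind | parts.city
6 | gray | CHI
1 | gold | SF
7 | red | SF
50 | red | BOS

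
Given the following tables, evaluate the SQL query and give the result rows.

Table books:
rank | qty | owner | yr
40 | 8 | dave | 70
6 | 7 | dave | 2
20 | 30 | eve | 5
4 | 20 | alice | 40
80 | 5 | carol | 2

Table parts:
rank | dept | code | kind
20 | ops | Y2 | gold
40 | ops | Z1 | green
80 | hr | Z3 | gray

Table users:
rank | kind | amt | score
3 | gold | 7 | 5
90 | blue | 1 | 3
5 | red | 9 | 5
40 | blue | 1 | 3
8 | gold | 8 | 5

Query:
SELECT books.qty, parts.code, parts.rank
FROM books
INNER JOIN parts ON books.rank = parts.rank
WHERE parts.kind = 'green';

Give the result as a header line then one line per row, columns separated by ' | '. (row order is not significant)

== RESULT ==
books.qty | parts.code | parts.rank
8 | Z1 | 40

Derivation:
After JOIN parts (3 rows):
books.rank | books.qty | books.owner | books.yr | parts.rank | parts.dept | parts.code | parts.kind
40 | 8 | dave | 70 | 40 | ops | Z1 | green
20 | 30 | eve | 5 | 20 | ops | Y2 | gold
80 | 5 | carol | 2 | 80 | hr | Z3 | gray
After WHERE (1 rows):
books.rank | books.qty | books.owner | books.yr | parts.rank | parts.dept | parts.code | parts.kind
40 | 8 | dave | 70 | 40 | ops | Z1 | green
After SELECT (1 rows):
books.qty | parts.code | parts.rank
8 | Z1 | 40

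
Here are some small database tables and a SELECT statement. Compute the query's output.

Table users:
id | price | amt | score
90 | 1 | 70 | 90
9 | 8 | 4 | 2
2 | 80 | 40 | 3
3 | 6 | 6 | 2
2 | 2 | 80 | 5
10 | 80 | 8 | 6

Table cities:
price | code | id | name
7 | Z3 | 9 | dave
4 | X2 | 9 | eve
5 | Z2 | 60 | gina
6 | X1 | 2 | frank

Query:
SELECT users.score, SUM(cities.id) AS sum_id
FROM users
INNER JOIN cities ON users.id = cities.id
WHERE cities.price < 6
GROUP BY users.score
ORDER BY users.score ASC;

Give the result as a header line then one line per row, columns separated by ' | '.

After JOIN cities (4 rows):
users.id | users.price | users.amt | users.score | cities.price | cities.code | cities.id | cities.name
9 | 8 | 4 | 2 | 7 | Z3 | 9 | dave
9 | 8 | 4 | 2 | 4 | X2 | 9 | eve
2 | 80 | 40 | 3 | 6 | X1 | 2 | frank
2 | 2 | 80 | 5 | 6 | X1 | 2 | frank
After WHERE (1 rows):
users.id | users.price | users.amt | users.score | cities.price | cities.code | cities.id | cities.name
9 | 8 | 4 | 2 | 4 | X2 | 9 | eve
After GROUP BY (1 rows):
users.score | sum_id
2 | 9
After ORDER BY (1 rows):
users.score | sum_id
2 | 9

== RESULT ==
users.score | sum_id
2 | 9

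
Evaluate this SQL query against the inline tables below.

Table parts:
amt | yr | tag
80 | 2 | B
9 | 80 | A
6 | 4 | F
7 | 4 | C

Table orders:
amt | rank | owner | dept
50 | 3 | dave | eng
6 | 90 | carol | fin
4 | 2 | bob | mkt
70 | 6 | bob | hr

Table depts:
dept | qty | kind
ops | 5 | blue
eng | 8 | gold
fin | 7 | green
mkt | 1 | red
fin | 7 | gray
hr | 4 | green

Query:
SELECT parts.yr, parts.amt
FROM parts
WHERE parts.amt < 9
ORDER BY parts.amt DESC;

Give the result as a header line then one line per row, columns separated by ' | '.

== RESULT ==
parts.yr | parts.amt
4 | 7
4 | 6

Derivation:
After WHERE (2 rows):
parts.amt | parts.yr | parts.tag
6 | 4 | F
7 | 4 | C
After SELECT (2 rows):
parts.yr | parts.amt
4 | 6
4 | 7
After ORDER BY (2 rows):
parts.yr | parts.amt
4 | 7
4 | 6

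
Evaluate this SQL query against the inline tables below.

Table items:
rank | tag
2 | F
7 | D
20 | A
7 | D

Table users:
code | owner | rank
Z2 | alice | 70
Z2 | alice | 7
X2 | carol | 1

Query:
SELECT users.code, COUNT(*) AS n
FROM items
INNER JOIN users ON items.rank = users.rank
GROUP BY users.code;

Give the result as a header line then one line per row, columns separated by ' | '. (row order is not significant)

After JOIN users (2 rows):
items.rank | items.tag | users.code | users.owner | users.rank
7 | D | Z2 | alice | 7
7 | D | Z2 | alice | 7
After GROUP BY (1 rows):
users.code | n
Z2 | 2

== RESULT ==
users.code | n
Z2 | 2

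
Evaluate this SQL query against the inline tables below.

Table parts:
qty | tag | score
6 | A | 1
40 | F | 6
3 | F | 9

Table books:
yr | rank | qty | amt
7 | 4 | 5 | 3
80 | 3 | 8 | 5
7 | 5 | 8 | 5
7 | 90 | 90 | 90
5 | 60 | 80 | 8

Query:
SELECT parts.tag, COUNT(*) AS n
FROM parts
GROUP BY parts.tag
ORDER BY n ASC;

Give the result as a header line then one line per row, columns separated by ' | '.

After GROUP BY (2 rows):
parts.tag | n
A | 1
F | 2
After ORDER BY (2 rows):
parts.tag | n
A | 1
F | 2

== RESULT ==
parts.tag | n
A | 1
F | 2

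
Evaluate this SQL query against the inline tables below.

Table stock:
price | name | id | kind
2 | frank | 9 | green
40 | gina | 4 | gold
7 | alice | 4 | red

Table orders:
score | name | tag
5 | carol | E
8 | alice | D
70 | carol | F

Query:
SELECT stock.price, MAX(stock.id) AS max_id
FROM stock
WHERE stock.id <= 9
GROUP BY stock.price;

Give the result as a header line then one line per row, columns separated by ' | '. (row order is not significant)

After WHERE (3 rows):
stock.price | stock.name | stock.id | stock.kind
2 | frank | 9 | green
40 | gina | 4 | gold
7 | alice | 4 | red
After GROUP BY (3 rows):
stock.price | max_id
2 | 9
40 | 4
7 | 4

== RESULT ==
stock.price | max_id
2 | 9
40 | 4
7 | 4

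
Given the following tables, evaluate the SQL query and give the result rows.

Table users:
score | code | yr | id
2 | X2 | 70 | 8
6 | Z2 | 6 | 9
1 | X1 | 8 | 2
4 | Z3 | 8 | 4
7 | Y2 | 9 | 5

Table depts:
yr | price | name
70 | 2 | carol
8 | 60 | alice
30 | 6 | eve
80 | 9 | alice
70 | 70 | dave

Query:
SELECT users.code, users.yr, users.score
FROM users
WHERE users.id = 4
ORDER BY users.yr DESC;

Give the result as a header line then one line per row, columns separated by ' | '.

After WHERE (1 rows):
users.score | users.code | users.yr | users.id
4 | Z3 | 8 | 4
After SELECT (1 rows):
users.code | users.yr | users.score
Z3 | 8 | 4
After ORDER BY (1 rows):
users.code | users.yr | users.score
Z3 | 8 | 4

== RESULT ==
users.code | users.yr | users.score
Z3 | 8 | 4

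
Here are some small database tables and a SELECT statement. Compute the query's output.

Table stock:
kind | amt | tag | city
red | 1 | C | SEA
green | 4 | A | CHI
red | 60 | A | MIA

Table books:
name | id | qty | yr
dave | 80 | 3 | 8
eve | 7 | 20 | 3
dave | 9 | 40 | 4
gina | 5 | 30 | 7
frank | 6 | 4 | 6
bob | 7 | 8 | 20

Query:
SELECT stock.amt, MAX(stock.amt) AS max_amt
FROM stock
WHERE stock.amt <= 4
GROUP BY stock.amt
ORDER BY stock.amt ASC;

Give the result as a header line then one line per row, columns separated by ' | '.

After WHERE (2 rows):
stock.kind | stock.amt | stock.tag | stock.city
red | 1 | C | SEA
green | 4 | A | CHI
After GROUP BY (2 rows):
stock.amt | max_amt
1 | 1
4 | 4
After ORDER BY (2 rows):
stock.amt | max_amt
1 | 1
4 | 4

== RESULT ==
stock.amt | max_amt
1 | 1
4 | 4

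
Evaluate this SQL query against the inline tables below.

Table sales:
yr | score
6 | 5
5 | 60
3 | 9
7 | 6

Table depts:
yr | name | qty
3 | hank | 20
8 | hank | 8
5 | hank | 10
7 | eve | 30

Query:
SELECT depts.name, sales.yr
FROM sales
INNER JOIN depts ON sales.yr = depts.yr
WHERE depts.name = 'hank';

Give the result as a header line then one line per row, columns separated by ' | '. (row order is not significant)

== RESULT ==
depts.name | sales.yr
hank | 5
hank | 3

Derivation:
After JOIN depts (3 rows):
sales.yr | sales.score | depts.yr | depts.name | depts.qty
5 | 60 | 5 | hank | 10
3 | 9 | 3 | hank | 20
7 | 6 | 7 | eve | 30
After WHERE (2 rows):
sales.yr | sales.score | depts.yr | depts.name | depts.qty
5 | 60 | 5 | hank | 10
3 | 9 | 3 | hank | 20
After SELECT (2 rows):
depts.name | sales.yr
hank | 5
hank | 3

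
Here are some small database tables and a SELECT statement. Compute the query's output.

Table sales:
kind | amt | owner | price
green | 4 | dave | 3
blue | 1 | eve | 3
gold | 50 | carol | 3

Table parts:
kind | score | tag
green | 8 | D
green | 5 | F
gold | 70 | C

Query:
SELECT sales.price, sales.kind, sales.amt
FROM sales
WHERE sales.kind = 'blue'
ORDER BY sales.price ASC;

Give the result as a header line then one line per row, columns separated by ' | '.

After WHERE (1 rows):
sales.kind | sales.amt | sales.owner | sales.price
blue | 1 | eve | 3
After SELECT (1 rows):
sales.price | sales.kind | sales.amt
3 | blue | 1
After ORDER BY (1 rows):
sales.price | sales.kind | sales.amt
3 | blue | 1

== RESULT ==
sales.price | sales.kind | sales.amt
3 | blue | 1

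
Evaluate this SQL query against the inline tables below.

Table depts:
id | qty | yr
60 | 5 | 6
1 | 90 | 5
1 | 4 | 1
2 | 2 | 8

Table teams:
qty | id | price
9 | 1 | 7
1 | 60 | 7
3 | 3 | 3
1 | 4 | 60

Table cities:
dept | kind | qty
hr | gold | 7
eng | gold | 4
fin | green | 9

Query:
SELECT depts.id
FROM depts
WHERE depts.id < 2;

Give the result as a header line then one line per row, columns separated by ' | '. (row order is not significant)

After WHERE (2 rows):
depts.id | depts.qty | depts.yr
1 | 90 | 5
1 | 4 | 1
After SELECT (2 rows):
depts.id
1
1

== RESULT ==
depts.id
1
1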